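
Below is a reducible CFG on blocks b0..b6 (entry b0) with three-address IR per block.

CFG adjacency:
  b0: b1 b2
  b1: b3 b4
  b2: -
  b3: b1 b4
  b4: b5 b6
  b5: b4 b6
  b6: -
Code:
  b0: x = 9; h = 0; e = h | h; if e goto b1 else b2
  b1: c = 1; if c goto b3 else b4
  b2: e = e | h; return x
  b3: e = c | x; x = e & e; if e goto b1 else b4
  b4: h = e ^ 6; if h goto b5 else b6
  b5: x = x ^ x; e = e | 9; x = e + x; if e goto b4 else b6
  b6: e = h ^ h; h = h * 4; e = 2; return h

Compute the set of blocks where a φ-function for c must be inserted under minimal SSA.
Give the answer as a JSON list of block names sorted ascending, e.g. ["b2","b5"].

idom tree: b1←b0 b2←b0 b3←b1 b4←b1 b5←b4 b6←b4
Dom at joins:
  b1: preds {b0,b3}: {b0} ∩ {b0,b1,b3} = {b0}; idom=b0
  b4: preds {b1,b3,b5}: {b0,b1} ∩ {b0,b1,b3} ∩ {b0,b1,b4,b5} = {b0,b1}; idom=b1
  b6: preds {b4,b5}: {b0,b1,b4} ∩ {b0,b1,b4,b5} = {b0,b1,b4}; idom=b4

Frontier:
  join b1 pred b0: · stop@b0
  join b1 pred b3: b3→b1 stop@b0
  join b4 pred b1: · stop@b1
  join b4 pred b3: b3 stop@b1
  join b4 pred b5: b5→b4 stop@b1
  join b6 pred b4: · stop@b4
  join b6 pred b5: b5 stop@b4
  DF(b0)=∅
  DF(b1)={b1}
  DF(b2)=∅
  DF(b3)={b1,b4}
  DF(b4)={b4}
  DF(b5)={b4,b6}
  DF(b6)=∅

φ for c: defs {b1}
  DF⁺ = {b1}

Answer: ["b1"]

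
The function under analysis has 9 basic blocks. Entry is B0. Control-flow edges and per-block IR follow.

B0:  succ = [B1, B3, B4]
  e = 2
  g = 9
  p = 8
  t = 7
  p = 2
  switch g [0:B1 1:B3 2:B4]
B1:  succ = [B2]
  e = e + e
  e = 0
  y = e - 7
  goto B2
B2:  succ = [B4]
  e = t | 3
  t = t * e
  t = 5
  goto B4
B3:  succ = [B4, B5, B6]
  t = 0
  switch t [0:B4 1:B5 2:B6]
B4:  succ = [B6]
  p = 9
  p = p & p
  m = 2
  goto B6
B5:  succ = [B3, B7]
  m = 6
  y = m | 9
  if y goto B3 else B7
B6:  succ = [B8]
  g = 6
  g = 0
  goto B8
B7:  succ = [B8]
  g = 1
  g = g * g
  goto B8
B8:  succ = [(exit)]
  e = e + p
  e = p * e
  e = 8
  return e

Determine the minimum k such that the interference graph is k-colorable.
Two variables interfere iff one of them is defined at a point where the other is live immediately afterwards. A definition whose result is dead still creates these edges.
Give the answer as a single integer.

Answer: 4

Analysis:
Per-block:
  B0: {e,g,p,t} / ∅
  B1: {e,y} / {e}
  B2: {e,t} / {t}
  B3: {t} / ∅
  B4: {m,p} / ∅
  B5: {m,y} / ∅
  B6: {g} / ∅
  B7: {g} / ∅
  B8: {e} / {e,p}

Liveness:
  B0: in=∅ out={e,p,t}
  B1: in={e,t} out={t}
  B2: in={t} out={e}
  B3: in={e,p} out={e,p}
  B4: in={e} out={e,p}
  B5: in={e,p} out={e,p}
  B6: in={e,p} out={e,p}
  B7: in={e,p} out={e,p}
  B8: in={e,p} out=∅

Interference:
  e — {g,m,p,t,y}
  g — {e,p,t}
  m — {e,p}
  p — {e,g,m,t,y}
  t — {e,g,p,y}
  y — {e,p,t}

Chromatic number:
  clique {e,g,p,t} ⇒ need ≥ 4
  assign e→R0 g→R3 m→R2 p→R1 t→R2 y→R3 — no edge inside a register ⇒ χ ≤ 4
  χ = 4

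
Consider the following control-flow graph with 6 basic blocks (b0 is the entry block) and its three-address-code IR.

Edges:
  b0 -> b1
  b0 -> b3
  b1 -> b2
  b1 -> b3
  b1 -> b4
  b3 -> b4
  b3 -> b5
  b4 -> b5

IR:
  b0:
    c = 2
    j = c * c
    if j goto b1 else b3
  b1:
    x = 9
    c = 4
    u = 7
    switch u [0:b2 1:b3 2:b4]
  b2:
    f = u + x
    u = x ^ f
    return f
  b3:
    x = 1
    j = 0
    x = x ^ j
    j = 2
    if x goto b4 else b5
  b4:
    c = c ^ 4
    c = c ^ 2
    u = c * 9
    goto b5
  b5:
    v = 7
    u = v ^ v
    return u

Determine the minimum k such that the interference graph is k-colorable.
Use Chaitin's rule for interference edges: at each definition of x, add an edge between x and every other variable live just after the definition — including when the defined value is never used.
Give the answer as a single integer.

Answer: 3

Derivation:
Per-block:
  b0: {c,j} / ∅
  b1: {c,u,x} / ∅
  b2: {f,u} / {u,x}
  b3: {j,x} / ∅
  b4: {c,u} / {c}
  b5: {u,v} / ∅

Backward fixpoint:
  live b0: ∅→{c}
  live b1: ∅→{c,u,x}
  live b2: {u,x}→∅
  live b3: {c}→{c}
  live b4: {c}→∅
  live b5: ∅→∅

Interfere edges:
  c↔{j,u,x}
  f↔{u,x}
  j↔{c,x}
  u↔{c,f,x}
  v↔∅
  x↔{c,f,j,u}

Colouring:
  {c,j,x} pairwise interfere (3-clique) ⇒ χ ≥ 3
  assign c→c1 f→c1 j→c2 u→c2 v→c0 x→c0 — no edge inside a register ⇒ χ ≤ 3
  χ = 3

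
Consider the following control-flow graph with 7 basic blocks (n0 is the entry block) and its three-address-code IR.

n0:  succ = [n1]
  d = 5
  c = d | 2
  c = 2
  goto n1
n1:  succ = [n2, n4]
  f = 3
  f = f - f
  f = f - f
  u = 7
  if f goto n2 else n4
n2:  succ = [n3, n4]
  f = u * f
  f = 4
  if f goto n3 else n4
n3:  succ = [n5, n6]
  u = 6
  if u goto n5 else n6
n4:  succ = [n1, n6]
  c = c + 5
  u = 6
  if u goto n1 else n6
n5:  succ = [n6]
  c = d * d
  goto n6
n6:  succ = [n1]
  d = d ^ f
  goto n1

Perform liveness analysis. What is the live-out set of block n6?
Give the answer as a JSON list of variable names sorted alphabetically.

Answer: ["c", "d"]

Derivation:
Per-block:
  n0: def={c,d} ue=∅
  n1: def={f,u} ue=∅
  n2: def={f} ue={f,u}
  n3: def={u} ue=∅
  n4: def={c,u} ue={c}
  n5: def={c} ue={d}
  n6: def={d} ue={d,f}

Backward fixpoint:
  n0 li=∅ lo={c,d}
  n1 li={c,d} lo={c,d,f,u}
  n2 li={c,d,f,u} lo={c,d,f}
  n3 li={c,d,f} lo={c,d,f}
  n4 li={c,d,f} lo={c,d,f}
  n5 li={d,f} lo={c,d,f}
  n6 li={c,d,f} lo={c,d}

live-out(n6) = ["c", "d"]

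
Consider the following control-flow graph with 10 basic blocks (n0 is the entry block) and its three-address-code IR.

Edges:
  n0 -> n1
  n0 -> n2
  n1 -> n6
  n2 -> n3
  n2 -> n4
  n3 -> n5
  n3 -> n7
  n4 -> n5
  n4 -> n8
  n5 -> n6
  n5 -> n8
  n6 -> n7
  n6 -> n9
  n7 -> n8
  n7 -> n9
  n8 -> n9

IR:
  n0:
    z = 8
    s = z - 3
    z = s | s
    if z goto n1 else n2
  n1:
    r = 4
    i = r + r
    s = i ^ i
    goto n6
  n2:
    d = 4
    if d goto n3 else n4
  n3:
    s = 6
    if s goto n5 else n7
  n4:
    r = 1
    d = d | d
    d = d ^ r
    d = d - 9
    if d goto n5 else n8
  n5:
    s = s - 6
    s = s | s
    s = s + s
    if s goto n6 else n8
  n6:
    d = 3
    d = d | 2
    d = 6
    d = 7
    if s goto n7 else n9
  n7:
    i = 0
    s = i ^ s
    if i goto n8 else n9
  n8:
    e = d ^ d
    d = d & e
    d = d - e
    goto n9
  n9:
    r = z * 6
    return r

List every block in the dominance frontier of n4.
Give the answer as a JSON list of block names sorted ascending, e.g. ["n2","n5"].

Answer: ["n5", "n8"]

Derivation:
idom tree: n1←n0 n2←n0 n3←n2 n4←n2 n5←n2 n6←n0 n7←n0 n8←n0 n9←n0
Join-block Dom:
  n5: preds {n3,n4}: {n0,n2,n3} ∩ {n0,n2,n4} = {n0,n2}; idom=n2
  n6: preds {n1,n5}: {n0,n1} ∩ {n0,n2,n5} = {n0}; idom=n0
  n7: preds {n3,n6}: {n0,n2,n3} ∩ {n0,n6} = {n0}; idom=n0
  n8: preds {n4,n5,n7}: {n0,n2,n4} ∩ {n0,n2,n5} ∩ {n0,n7} = {n0}; idom=n0
  n9: preds {n6,n7,n8}: {n0,n6} ∩ {n0,n7} ∩ {n0,n8} = {n0}; idom=n0

DF walk-up:
  n5←n3: walk n3 to n2
  n5←n4: walk n4 to n2
  n6←n1: walk n1 to n0
  n6←n5: walk n5→n2 to n0
  n7←n3: walk n3→n2 to n0
  n7←n6: walk n6 to n0
  n8←n4: walk n4→n2 to n0
  n8←n5: walk n5→n2 to n0
  n8←n7: walk n7 to n0
  n9←n6: walk n6 to n0
  n9←n7: walk n7 to n0
  n9←n8: walk n8 to n0
  n0: DF=∅
  n1: DF={n6}
  n2: DF={n6,n7,n8}
  n3: DF={n5,n7}
  n4: DF={n5,n8}
  n5: DF={n6,n8}
  n6: DF={n7,n9}
  n7: DF={n8,n9}
  n8: DF={n9}
  n9: DF=∅

DF(n4) = ["n5", "n8"]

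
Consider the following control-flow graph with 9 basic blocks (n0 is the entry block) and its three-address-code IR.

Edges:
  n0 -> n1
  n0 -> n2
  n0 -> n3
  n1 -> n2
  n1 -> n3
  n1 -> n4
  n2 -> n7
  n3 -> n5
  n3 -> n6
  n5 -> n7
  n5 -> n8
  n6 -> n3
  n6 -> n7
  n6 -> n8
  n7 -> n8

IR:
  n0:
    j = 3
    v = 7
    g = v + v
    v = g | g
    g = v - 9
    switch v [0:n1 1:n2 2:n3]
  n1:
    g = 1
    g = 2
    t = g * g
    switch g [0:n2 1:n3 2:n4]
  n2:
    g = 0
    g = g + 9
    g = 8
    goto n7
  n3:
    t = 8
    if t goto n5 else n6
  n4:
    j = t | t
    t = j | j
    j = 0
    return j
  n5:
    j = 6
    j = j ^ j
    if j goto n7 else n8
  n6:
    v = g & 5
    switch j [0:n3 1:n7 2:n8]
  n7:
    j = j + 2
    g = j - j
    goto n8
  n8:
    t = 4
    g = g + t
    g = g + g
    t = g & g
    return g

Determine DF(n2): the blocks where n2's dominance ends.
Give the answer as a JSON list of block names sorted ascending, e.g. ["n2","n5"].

Answer: ["n7"]

Analysis:
idom tree: n1←n0 n2←n0 n3←n0 n4←n1 n5←n3 n6←n3 n7←n0 n8←n0
Dom∩ at merges:
  n2: preds {n0,n1}: {n0} ∩ {n0,n1} = {n0}; idom=n0
  n3: preds {n0,n1,n6}: {n0} ∩ {n0,n1} ∩ {n0,n3,n6} = {n0}; idom=n0
  n7: preds {n2,n5,n6}: {n0,n2} ∩ {n0,n3,n5} ∩ {n0,n3,n6} = {n0}; idom=n0
  n8: preds {n5,n6,n7}: {n0,n3,n5} ∩ {n0,n3,n6} ∩ {n0,n7} = {n0}; idom=n0

Frontier:
  join n2 pred n0: · stop@n0
  join n2 pred n1: n1 stop@n0
  join n3 pred n0: · stop@n0
  join n3 pred n1: n1 stop@n0
  join n3 pred n6: n6→n3 stop@n0
  join n7 pred n2: n2 stop@n0
  join n7 pred n5: n5→n3 stop@n0
  join n7 pred n6: n6→n3 stop@n0
  join n8 pred n5: n5→n3 stop@n0
  join n8 pred n6: n6→n3 stop@n0
  join n8 pred n7: n7 stop@n0
  n0 → ∅
  n1 → {n2,n3}
  n2 → {n7}
  n3 → {n3,n7,n8}
  n4 → ∅
  n5 → {n7,n8}
  n6 → {n3,n7,n8}
  n7 → {n8}
  n8 → ∅

DF(n2) = ["n7"]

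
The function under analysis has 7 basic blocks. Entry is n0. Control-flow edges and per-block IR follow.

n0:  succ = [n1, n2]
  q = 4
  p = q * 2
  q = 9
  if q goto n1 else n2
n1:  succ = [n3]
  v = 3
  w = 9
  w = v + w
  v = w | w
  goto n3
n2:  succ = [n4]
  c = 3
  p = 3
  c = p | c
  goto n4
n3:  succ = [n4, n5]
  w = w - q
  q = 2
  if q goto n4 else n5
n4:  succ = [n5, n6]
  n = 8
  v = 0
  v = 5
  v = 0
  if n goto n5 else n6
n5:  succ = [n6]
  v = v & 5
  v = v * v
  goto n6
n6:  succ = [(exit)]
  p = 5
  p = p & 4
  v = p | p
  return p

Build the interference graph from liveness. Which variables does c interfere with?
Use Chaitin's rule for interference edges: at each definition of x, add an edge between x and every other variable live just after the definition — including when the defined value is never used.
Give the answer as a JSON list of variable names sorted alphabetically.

def/use:
  n0 def {p,q} use ∅
  n1 def {v,w} use ∅
  n2 def {c,p} use ∅
  n3 def {q,w} use {q,w}
  n4 def {n,v} use ∅
  n5 def {v} use {v}
  n6 def {p,v} use ∅

Backward fixpoint:
  live n0: ∅→{q}
  live n1: {q}→{q,v,w}
  live n2: ∅→∅
  live n3: {q,v,w}→{v}
  live n4: ∅→{v}
  live n5: {v}→∅
  live n6: ∅→∅

Interference:
  c↔{p}
  n↔{v}
  p↔{c,v}
  q↔{v,w}
  v↔{n,p,q,w}
  w↔{q,v}

N(c) = ["p"]

Answer: ["p"]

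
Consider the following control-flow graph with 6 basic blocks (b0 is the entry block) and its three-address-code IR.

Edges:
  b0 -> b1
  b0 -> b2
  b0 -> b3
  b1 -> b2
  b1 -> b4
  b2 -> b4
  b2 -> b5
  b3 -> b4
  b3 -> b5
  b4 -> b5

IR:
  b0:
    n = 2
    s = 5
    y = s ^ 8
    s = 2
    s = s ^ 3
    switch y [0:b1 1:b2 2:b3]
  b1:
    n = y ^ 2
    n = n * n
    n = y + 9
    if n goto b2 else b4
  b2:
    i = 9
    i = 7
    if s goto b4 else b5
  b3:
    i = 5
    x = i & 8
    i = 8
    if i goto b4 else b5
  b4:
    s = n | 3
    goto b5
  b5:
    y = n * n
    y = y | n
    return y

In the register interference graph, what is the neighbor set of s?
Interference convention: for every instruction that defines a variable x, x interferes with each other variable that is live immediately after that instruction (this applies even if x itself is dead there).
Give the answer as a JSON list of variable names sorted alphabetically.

Block summaries:
  b0: {n,s,y} / ∅
  b1: {n} / {y}
  b2: {i} / {s}
  b3: {i,x} / ∅
  b4: {s} / {n}
  b5: {y} / {n}

Live sets:
  b0 li=∅ lo={n,s,y}
  b1 li={s,y} lo={n,s}
  b2 li={n,s} lo={n}
  b3 li={n} lo={n}
  b4 li={n} lo={n}
  b5 li={n} lo=∅

Interfere edges:
  i↔{n,s}
  n↔{i,s,x,y}
  s↔{i,n,y}
  x↔{n}
  y↔{n,s}

N(s) = ["i", "n", "y"]

Answer: ["i", "n", "y"]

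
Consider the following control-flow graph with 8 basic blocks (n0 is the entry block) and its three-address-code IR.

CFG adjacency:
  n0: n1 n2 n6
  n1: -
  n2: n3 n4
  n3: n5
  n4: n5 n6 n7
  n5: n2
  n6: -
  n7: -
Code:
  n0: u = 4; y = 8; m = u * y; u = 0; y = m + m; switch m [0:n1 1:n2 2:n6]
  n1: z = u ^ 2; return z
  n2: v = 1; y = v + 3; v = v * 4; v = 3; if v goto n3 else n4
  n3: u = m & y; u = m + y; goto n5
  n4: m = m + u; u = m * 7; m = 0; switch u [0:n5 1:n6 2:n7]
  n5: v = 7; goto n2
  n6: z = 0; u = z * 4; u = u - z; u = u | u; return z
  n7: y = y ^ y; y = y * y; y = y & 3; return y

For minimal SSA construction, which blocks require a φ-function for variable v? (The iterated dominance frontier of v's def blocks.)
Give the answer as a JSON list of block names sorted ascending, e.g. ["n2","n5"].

Answer: ["n2", "n6"]

Analysis:
idom tree: n1←n0 n2←n0 n3←n2 n4←n2 n5←n2 n6←n0 n7←n4
Dom∩ at merges:
  n2: preds {n0,n5}: {n0} ∩ {n0,n2,n5} = {n0}; idom=n0
  n5: preds {n3,n4}: {n0,n2,n3} ∩ {n0,n2,n4} = {n0,n2}; idom=n2
  n6: preds {n0,n4}: {n0} ∩ {n0,n2,n4} = {n0}; idom=n0

Frontier:
  join n2 pred n0: · stop@n0
  join n2 pred n5: n5→n2 stop@n0
  join n5 pred n3: n3 stop@n2
  join n5 pred n4: n4 stop@n2
  join n6 pred n0: · stop@n0
  join n6 pred n4: n4→n2 stop@n0
  n0 → ∅
  n1 → ∅
  n2 → {n2,n6}
  n3 → {n5}
  n4 → {n5,n6}
  n5 → {n2}
  n6 → ∅
  n7 → ∅

φ for v: defs {n2,n5}
  DF⁺ = {n2,n6}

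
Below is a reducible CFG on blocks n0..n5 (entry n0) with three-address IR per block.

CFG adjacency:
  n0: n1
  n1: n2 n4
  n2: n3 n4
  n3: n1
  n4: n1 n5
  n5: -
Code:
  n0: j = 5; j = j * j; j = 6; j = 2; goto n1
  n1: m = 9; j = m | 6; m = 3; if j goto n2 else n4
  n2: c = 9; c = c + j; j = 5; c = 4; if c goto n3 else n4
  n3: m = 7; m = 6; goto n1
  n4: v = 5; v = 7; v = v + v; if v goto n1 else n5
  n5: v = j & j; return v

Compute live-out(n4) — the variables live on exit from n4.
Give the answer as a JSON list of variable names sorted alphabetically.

def/use:
  n0 def {j} use ∅
  n1 def {j,m} use ∅
  n2 def {c,j} use {j}
  n3 def {m} use ∅
  n4 def {v} use ∅
  n5 def {v} use {j}

Live sets:
  n0 li=∅ lo=∅
  n1 li=∅ lo={j}
  n2 li={j} lo={j}
  n3 li=∅ lo=∅
  n4 li={j} lo={j}
  n5 li={j} lo=∅

live-out(n4) = ["j"]

Answer: ["j"]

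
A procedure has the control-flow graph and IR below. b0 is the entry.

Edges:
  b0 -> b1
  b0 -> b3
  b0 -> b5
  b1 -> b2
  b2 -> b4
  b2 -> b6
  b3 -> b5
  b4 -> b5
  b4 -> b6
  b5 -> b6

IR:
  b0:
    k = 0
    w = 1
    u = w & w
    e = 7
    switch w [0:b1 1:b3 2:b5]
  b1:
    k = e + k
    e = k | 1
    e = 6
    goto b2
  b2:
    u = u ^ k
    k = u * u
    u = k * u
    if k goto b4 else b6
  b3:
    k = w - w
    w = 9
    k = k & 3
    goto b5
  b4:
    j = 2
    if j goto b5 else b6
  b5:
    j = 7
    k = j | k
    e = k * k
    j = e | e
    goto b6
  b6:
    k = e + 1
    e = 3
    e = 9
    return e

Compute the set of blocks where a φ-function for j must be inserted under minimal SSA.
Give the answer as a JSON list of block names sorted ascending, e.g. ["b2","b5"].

Answer: ["b5", "b6"]

Derivation:
idom tree: b1←b0 b2←b1 b3←b0 b4←b2 b5←b0 b6←b0
Dom at joins:
  b5: preds {b0,b3,b4}: {b0} ∩ {b0,b3} ∩ {b0,b1,b2,b4} = {b0}; idom=b0
  b6: preds {b2,b4,b5}: {b0,b1,b2} ∩ {b0,b1,b2,b4} ∩ {b0,b5} = {b0}; idom=b0

DF derivation:
  join b5 pred b0: · stop@b0
  join b5 pred b3: b3 stop@b0
  join b5 pred b4: b4→b2→b1 stop@b0
  join b6 pred b2: b2→b1 stop@b0
  join b6 pred b4: b4→b2→b1 stop@b0
  join b6 pred b5: b5 stop@b0
  b0: DF=∅
  b1: DF={b5,b6}
  b2: DF={b5,b6}
  b3: DF={b5}
  b4: DF={b5,b6}
  b5: DF={b6}
  b6: DF=∅

φ for j: defs {b4,b5}
  DF⁺ = {b5,b6}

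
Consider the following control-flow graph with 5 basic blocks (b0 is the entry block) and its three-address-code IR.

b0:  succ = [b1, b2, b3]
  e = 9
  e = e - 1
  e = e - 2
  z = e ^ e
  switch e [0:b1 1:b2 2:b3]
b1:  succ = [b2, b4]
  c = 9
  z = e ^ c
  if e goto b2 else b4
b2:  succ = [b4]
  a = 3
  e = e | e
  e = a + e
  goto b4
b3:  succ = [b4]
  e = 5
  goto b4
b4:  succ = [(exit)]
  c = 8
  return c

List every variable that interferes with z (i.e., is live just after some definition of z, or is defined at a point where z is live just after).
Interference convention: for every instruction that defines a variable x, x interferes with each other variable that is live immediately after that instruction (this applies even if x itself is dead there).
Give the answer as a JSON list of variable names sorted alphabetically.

Answer: ["e"]

Derivation:
Block summaries:
  b0: def={e,z} ue=∅
  b1: def={c,z} ue={e}
  b2: def={a,e} ue={e}
  b3: def={e} ue=∅
  b4: def={c} ue=∅

Liveness:
  live b0: ∅→{e}
  live b1: {e}→{e}
  live b2: {e}→∅
  live b3: ∅→∅
  live b4: ∅→∅

Interfere edges:
  a — {e}
  c — {e}
  e — {a,c,z}
  z — {e}

N(z) = ["e"]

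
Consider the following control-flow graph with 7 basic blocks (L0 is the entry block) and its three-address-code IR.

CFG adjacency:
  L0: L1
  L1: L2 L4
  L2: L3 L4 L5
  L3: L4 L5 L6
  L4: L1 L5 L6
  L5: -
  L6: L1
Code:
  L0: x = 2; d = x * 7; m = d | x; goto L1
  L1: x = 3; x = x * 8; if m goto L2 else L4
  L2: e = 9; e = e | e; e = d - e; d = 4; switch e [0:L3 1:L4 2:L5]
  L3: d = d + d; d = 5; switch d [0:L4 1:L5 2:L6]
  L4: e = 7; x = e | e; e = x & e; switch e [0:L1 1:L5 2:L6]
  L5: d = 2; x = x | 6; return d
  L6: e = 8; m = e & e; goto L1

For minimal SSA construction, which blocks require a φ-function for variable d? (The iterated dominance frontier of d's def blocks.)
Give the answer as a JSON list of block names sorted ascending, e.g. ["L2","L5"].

idom tree: L1←L0 L2←L1 L3←L2 L4←L1 L5←L1 L6←L1
Join-block Dom:
  L1: preds {L0,L4,L6}: {L0} ∩ {L0,L1,L4} ∩ {L0,L1,L6} = {L0}; idom=L0
  L4: preds {L1,L2,L3}: {L0,L1} ∩ {L0,L1,L2} ∩ {L0,L1,L2,L3} = {L0,L1}; idom=L1
  L5: preds {L2,L3,L4}: {L0,L1,L2} ∩ {L0,L1,L2,L3} ∩ {L0,L1,L4} = {L0,L1}; idom=L1
  L6: preds {L3,L4}: {L0,L1,L2,L3} ∩ {L0,L1,L4} = {L0,L1}; idom=L1

DF walk-up:
  L1←L0: walk · to L0
  L1←L4: walk L4→L1 to L0
  L1←L6: walk L6→L1 to L0
  L4←L1: walk · to L1
  L4←L2: walk L2 to L1
  L4←L3: walk L3→L2 to L1
  L5←L2: walk L2 to L1
  L5←L3: walk L3→L2 to L1
  L5←L4: walk L4 to L1
  L6←L3: walk L3→L2 to L1
  L6←L4: walk L4 to L1
  DF(L0)=∅
  DF(L1)={L1}
  DF(L2)={L4,L5,L6}
  DF(L3)={L4,L5,L6}
  DF(L4)={L1,L5,L6}
  DF(L5)=∅
  DF(L6)={L1}

φ for d: defs {L0,L2,L3,L5}
  DF⁺ = {L1,L4,L5,L6}

Answer: ["L1", "L4", "L5", "L6"]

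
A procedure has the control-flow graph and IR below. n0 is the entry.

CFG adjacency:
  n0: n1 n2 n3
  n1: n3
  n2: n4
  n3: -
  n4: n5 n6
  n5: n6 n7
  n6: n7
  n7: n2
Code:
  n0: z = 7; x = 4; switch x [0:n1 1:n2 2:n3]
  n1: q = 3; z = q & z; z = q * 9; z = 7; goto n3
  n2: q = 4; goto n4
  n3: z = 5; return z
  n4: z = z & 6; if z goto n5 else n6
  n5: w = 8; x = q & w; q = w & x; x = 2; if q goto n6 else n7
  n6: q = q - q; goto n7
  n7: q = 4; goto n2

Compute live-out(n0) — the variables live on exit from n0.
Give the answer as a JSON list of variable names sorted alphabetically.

Block summaries:
  n0 def {x,z} use ∅
  n1 def {q,z} use {z}
  n2 def {q} use ∅
  n3 def {z} use ∅
  n4 def {z} use {z}
  n5 def {q,w,x} use {q}
  n6 def {q} use {q}
  n7 def {q} use ∅

Backward fixpoint:
  live n0: ∅→{z}
  live n1: {z}→∅
  live n2: {z}→{q,z}
  live n3: ∅→∅
  live n4: {q,z}→{q,z}
  live n5: {q,z}→{q,z}
  live n6: {q,z}→{z}
  live n7: {z}→{z}

live-out(n0) = ["z"]

Answer: ["z"]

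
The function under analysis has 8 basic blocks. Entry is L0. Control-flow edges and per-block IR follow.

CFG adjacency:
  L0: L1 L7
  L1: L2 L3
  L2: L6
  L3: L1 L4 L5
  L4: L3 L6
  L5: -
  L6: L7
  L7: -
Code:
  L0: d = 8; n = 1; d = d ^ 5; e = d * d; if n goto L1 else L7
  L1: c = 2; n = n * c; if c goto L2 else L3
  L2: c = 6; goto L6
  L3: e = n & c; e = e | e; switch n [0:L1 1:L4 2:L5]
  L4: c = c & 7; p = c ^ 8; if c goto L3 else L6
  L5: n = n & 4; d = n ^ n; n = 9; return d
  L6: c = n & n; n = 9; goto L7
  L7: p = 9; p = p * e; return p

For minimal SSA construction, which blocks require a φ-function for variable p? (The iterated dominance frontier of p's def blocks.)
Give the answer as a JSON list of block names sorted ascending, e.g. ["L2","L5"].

idom tree: L1←L0 L2←L1 L3←L1 L4←L3 L5←L3 L6←L1 L7←L0
Dom∩ at merges:
  L1: preds {L0,L3}: {L0} ∩ {L0,L1,L3} = {L0}; idom=L0
  L3: preds {L1,L4}: {L0,L1} ∩ {L0,L1,L3,L4} = {L0,L1}; idom=L1
  L6: preds {L2,L4}: {L0,L1,L2} ∩ {L0,L1,L3,L4} = {L0,L1}; idom=L1
  L7: preds {L0,L6}: {L0} ∩ {L0,L1,L6} = {L0}; idom=L0

DF derivation:
  join L1 pred L0: · stop@L0
  join L1 pred L3: L3→L1 stop@L0
  join L3 pred L1: · stop@L1
  join L3 pred L4: L4→L3 stop@L1
  join L6 pred L2: L2 stop@L1
  join L6 pred L4: L4→L3 stop@L1
  join L7 pred L0: · stop@L0
  join L7 pred L6: L6→L1 stop@L0
  L0: DF=∅
  L1: DF={L1,L7}
  L2: DF={L6}
  L3: DF={L1,L3,L6}
  L4: DF={L3,L6}
  L5: DF=∅
  L6: DF={L7}
  L7: DF=∅

φ for p: defs {L4,L7}
  DF⁺ = {L1,L3,L6,L7}

Answer: ["L1", "L3", "L6", "L7"]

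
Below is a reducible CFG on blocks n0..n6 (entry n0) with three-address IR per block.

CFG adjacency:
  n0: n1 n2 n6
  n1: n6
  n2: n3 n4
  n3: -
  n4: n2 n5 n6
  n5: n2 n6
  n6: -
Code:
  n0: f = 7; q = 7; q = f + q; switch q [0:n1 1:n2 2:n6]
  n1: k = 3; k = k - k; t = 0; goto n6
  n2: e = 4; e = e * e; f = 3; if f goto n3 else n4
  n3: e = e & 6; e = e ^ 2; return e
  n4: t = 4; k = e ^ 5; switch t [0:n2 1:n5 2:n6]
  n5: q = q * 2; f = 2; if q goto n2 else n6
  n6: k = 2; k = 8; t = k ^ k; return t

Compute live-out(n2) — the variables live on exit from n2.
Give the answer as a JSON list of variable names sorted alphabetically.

Answer: ["e", "q"]

Working:
Per-block:
  n0 def {f,q} use ∅
  n1 def {k,t} use ∅
  n2 def {e,f} use ∅
  n3 def {e} use {e}
  n4 def {k,t} use {e}
  n5 def {f,q} use {q}
  n6 def {k,t} use ∅

Live sets:
  live n0: ∅→{q}
  live n1: ∅→∅
  live n2: {q}→{e,q}
  live n3: {e}→∅
  live n4: {e,q}→{q}
  live n5: {q}→{q}
  live n6: ∅→∅

live-out(n2) = ["e", "q"]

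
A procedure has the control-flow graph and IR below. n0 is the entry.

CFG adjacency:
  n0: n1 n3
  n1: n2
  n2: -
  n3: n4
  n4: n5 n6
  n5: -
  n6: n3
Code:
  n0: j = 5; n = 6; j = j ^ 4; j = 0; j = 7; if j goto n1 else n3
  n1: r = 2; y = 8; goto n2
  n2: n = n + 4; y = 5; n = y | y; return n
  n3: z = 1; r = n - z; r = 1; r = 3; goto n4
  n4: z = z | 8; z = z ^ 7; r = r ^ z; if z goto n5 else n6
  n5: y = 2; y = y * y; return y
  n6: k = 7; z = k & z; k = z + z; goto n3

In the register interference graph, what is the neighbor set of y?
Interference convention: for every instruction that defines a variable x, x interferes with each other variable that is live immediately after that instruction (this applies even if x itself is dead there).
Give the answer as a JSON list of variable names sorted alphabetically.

Block summaries:
  n0 def {j,n} use ∅
  n1 def {r,y} use ∅
  n2 def {n,y} use {n}
  n3 def {r,z} use {n}
  n4 def {r,z} use {r,z}
  n5 def {y} use ∅
  n6 def {k,z} use {z}

Live sets:
  n0: in=∅ out={n}
  n1: in={n} out={n}
  n2: in={n} out=∅
  n3: in={n} out={n,r,z}
  n4: in={n,r,z} out={n,z}
  n5: in=∅ out=∅
  n6: in={n,z} out={n}

Interference:
  j — {n}
  k — {n,z}
  n — {j,k,r,y,z}
  r — {n,z}
  y — {n}
  z — {k,n,r}

N(y) = ["n"]

Answer: ["n"]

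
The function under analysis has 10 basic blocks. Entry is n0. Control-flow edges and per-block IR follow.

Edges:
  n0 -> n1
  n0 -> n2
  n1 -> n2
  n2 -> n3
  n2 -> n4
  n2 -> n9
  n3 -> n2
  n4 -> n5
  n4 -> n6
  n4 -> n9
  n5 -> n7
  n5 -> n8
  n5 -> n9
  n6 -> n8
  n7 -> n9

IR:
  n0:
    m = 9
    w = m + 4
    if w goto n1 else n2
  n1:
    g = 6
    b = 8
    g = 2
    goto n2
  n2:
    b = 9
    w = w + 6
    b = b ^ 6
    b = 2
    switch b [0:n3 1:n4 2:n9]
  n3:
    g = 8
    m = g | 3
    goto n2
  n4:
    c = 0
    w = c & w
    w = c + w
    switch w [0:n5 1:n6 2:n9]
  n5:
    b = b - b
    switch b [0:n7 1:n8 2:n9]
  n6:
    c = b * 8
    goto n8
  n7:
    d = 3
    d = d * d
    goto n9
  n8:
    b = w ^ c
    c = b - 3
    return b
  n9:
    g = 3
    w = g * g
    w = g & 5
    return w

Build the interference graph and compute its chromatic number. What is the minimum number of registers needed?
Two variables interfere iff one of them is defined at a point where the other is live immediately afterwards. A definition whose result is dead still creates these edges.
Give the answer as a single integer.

Answer: 3

Derivation:
def/use:
  n0: {m,w} / ∅
  n1: {b,g} / ∅
  n2: {b,w} / {w}
  n3: {g,m} / ∅
  n4: {c,w} / {w}
  n5: {b} / {b}
  n6: {c} / {b}
  n7: {d} / ∅
  n8: {b,c} / {c,w}
  n9: {g,w} / ∅

Backward fixpoint:
  n0 li=∅ lo={w}
  n1 li={w} lo={w}
  n2 li={w} lo={b,w}
  n3 li={w} lo={w}
  n4 li={b,w} lo={b,c,w}
  n5 li={b,c,w} lo={c,w}
  n6 li={b,w} lo={c,w}
  n7 li=∅ lo=∅
  n8 li={c,w} lo=∅
  n9 li=∅ lo=∅

Interference:
  b↔{c,w}
  c↔{b,w}
  d↔∅
  g↔{w}
  m↔{w}
  w↔{b,c,g,m}

Colouring:
  clique {b,c,w} ⇒ need ≥ 3
  3-colouring: r0={d,w}  r1={b,g,m}  r2={c}
  χ = 3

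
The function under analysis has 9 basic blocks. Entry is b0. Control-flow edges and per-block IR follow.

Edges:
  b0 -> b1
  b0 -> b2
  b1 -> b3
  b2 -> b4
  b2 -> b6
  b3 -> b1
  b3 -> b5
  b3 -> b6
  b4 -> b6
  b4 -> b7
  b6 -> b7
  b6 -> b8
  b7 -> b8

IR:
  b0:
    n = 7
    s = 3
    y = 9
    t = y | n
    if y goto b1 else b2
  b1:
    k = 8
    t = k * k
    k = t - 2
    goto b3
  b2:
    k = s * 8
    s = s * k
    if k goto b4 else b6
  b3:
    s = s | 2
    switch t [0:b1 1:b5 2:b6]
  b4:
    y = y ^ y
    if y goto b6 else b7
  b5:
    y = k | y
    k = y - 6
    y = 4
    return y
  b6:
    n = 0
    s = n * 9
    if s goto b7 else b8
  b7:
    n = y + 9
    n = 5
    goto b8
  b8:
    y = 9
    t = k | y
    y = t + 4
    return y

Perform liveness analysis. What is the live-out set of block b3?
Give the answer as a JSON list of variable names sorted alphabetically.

Per-block:
  b0 def {n,s,t,y} use ∅
  b1 def {k,t} use ∅
  b2 def {k,s} use {s}
  b3 def {s} use {s,t}
  b4 def {y} use {y}
  b5 def {k,y} use {k,y}
  b6 def {n,s} use ∅
  b7 def {n} use {y}
  b8 def {t,y} use {k}

Liveness:
  live b0: ∅→{s,y}
  live b1: {s,y}→{k,s,t,y}
  live b2: {s,y}→{k,y}
  live b3: {k,s,t,y}→{k,s,y}
  live b4: {k,y}→{k,y}
  live b5: {k,y}→∅
  live b6: {k,y}→{k,y}
  live b7: {k,y}→{k}
  live b8: {k}→∅

live-out(b3) = ["k", "s", "y"]

Answer: ["k", "s", "y"]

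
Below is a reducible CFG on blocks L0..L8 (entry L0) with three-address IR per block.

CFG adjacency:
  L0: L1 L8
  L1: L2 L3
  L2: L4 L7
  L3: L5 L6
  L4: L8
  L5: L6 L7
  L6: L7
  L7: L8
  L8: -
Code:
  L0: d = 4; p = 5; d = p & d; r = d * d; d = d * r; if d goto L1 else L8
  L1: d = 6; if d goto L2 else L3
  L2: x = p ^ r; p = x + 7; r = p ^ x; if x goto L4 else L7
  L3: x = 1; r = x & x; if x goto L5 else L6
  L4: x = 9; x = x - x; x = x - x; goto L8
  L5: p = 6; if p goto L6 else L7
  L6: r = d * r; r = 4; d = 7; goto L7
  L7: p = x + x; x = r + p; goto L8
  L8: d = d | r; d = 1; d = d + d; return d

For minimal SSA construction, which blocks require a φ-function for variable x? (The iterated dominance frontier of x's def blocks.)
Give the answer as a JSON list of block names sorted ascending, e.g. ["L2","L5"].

idom tree: L1←L0 L2←L1 L3←L1 L4←L2 L5←L3 L6←L3 L7←L1 L8←L0
Dom at joins:
  L6: preds {L3,L5}: {L0,L1,L3} ∩ {L0,L1,L3,L5} = {L0,L1,L3}; idom=L3
  L7: preds {L2,L5,L6}: {L0,L1,L2} ∩ {L0,L1,L3,L5} ∩ {L0,L1,L3,L6} = {L0,L1}; idom=L1
  L8: preds {L0,L4,L7}: {L0} ∩ {L0,L1,L2,L4} ∩ {L0,L1,L7} = {L0}; idom=L0

DF derivation:
  L6←L3: walk · to L3
  L6←L5: walk L5 to L3
  L7←L2: walk L2 to L1
  L7←L5: walk L5→L3 to L1
  L7←L6: walk L6→L3 to L1
  L8←L0: walk · to L0
  L8←L4: walk L4→L2→L1 to L0
  L8←L7: walk L7→L1 to L0
  DF(L0)=∅
  DF(L1)={L8}
  DF(L2)={L7,L8}
  DF(L3)={L7}
  DF(L4)={L8}
  DF(L5)={L6,L7}
  DF(L6)={L7}
  DF(L7)={L8}
  DF(L8)=∅

φ for x: defs {L2,L3,L4,L7}
  DF⁺ = {L7,L8}

Answer: ["L7", "L8"]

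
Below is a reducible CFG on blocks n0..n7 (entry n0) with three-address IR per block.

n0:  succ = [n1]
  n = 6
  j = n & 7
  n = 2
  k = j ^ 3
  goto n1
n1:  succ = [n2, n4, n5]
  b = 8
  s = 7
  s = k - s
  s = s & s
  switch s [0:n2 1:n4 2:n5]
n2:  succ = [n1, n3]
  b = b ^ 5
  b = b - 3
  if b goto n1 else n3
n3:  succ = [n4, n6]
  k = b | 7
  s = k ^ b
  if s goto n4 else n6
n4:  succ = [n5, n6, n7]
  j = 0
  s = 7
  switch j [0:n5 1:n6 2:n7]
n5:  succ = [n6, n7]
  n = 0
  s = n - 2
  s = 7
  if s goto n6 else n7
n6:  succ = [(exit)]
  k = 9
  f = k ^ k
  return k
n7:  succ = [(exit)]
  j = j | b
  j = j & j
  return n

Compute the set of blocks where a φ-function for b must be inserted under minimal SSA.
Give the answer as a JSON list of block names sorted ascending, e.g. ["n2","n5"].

Answer: ["n1", "n4", "n5", "n6", "n7"]

Analysis:
idom tree: n1←n0 n2←n1 n3←n2 n4←n1 n5←n1 n6←n1 n7←n1
Join-block Dom:
  n1: preds {n0,n2}: {n0} ∩ {n0,n1,n2} = {n0}; idom=n0
  n4: preds {n1,n3}: {n0,n1} ∩ {n0,n1,n2,n3} = {n0,n1}; idom=n1
  n5: preds {n1,n4}: {n0,n1} ∩ {n0,n1,n4} = {n0,n1}; idom=n1
  n6: preds {n3,n4,n5}: {n0,n1,n2,n3} ∩ {n0,n1,n4} ∩ {n0,n1,n5} = {n0,n1}; idom=n1
  n7: preds {n4,n5}: {n0,n1,n4} ∩ {n0,n1,n5} = {n0,n1}; idom=n1

DF derivation:
  n1←n0: walk · to n0
  n1←n2: walk n2→n1 to n0
  n4←n1: walk · to n1
  n4←n3: walk n3→n2 to n1
  n5←n1: walk · to n1
  n5←n4: walk n4 to n1
  n6←n3: walk n3→n2 to n1
  n6←n4: walk n4 to n1
  n6←n5: walk n5 to n1
  n7←n4: walk n4 to n1
  n7←n5: walk n5 to n1
  DF(n0)=∅
  DF(n1)={n1}
  DF(n2)={n1,n4,n6}
  DF(n3)={n4,n6}
  DF(n4)={n5,n6,n7}
  DF(n5)={n6,n7}
  DF(n6)=∅
  DF(n7)=∅

φ for b: defs {n1,n2}
  DF⁺ = {n1,n4,n5,n6,n7}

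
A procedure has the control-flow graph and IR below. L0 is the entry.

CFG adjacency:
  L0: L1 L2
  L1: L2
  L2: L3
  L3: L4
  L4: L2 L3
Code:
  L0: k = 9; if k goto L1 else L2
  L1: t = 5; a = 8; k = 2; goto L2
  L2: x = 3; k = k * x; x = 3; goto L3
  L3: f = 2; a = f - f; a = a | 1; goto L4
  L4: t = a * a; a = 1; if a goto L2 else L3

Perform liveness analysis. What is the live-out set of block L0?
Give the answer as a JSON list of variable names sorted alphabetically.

def/use:
  L0: {k} / ∅
  L1: {a,k,t} / ∅
  L2: {k,x} / {k}
  L3: {a,f} / ∅
  L4: {a,t} / {a}

Liveness:
  L0: in=∅ out={k}
  L1: in=∅ out={k}
  L2: in={k} out={k}
  L3: in={k} out={a,k}
  L4: in={a,k} out={k}

live-out(L0) = ["k"]

Answer: ["k"]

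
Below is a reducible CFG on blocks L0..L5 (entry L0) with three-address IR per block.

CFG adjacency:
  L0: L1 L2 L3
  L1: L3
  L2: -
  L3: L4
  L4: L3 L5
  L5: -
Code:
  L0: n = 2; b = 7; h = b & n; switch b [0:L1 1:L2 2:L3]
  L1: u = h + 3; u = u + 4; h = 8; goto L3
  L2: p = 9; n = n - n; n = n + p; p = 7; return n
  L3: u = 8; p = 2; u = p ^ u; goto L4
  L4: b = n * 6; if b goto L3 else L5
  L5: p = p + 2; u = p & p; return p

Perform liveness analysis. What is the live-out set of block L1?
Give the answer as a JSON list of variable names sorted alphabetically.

Per-block:
  L0: def={b,h,n} ue=∅
  L1: def={h,u} ue={h}
  L2: def={n,p} ue={n}
  L3: def={p,u} ue=∅
  L4: def={b} ue={n}
  L5: def={p,u} ue={p}

Backward fixpoint:
  L0 li=∅ lo={h,n}
  L1 li={h,n} lo={n}
  L2 li={n} lo=∅
  L3 li={n} lo={n,p}
  L4 li={n,p} lo={n,p}
  L5 li={p} lo=∅

live-out(L1) = ["n"]

Answer: ["n"]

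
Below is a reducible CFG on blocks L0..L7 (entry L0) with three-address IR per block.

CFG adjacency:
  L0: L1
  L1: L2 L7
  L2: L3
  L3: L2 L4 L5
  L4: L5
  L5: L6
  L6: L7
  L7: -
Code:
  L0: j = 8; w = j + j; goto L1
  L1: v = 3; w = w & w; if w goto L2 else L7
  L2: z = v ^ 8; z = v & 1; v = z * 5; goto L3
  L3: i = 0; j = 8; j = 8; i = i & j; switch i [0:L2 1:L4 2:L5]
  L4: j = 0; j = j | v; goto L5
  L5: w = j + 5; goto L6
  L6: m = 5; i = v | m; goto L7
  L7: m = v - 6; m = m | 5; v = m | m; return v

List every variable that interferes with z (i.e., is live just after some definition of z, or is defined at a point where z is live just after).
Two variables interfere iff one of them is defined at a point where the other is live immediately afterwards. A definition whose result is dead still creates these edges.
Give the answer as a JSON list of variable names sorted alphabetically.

Answer: ["v"]

Derivation:
Block summaries:
  L0 def {j,w} use ∅
  L1 def {v,w} use {w}
  L2 def {v,z} use {v}
  L3 def {i,j} use ∅
  L4 def {j} use {v}
  L5 def {w} use {j}
  L6 def {i,m} use {v}
  L7 def {m,v} use {v}

Live sets:
  L0 li=∅ lo={w}
  L1 li={w} lo={v}
  L2 li={v} lo={v}
  L3 li={v} lo={j,v}
  L4 li={v} lo={j,v}
  L5 li={j,v} lo={v}
  L6 li={v} lo={v}
  L7 li={v} lo=∅

Conflict graph:
  i: {j,v}
  j: {i,v}
  m: {v}
  v: {i,j,m,w,z}
  w: {v}
  z: {v}

N(z) = ["v"]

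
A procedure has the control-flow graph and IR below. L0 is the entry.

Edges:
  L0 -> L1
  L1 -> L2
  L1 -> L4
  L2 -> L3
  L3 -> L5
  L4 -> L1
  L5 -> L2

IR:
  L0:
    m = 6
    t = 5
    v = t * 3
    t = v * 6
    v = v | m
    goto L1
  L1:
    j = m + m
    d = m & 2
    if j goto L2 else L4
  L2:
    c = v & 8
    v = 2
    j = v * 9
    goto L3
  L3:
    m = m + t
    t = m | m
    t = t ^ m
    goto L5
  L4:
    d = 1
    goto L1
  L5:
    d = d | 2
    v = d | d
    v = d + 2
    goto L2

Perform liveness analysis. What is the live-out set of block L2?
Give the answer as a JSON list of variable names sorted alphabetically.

Answer: ["d", "m", "t"]

Analysis:
Per-block:
  L0 def {m,t,v} use ∅
  L1 def {d,j} use {m}
  L2 def {c,j,v} use {v}
  L3 def {m,t} use {m,t}
  L4 def {d} use ∅
  L5 def {d,v} use {d}

Liveness:
  L0 li=∅ lo={m,t,v}
  L1 li={m,t,v} lo={d,m,t,v}
  L2 li={d,m,t,v} lo={d,m,t}
  L3 li={d,m,t} lo={d,m,t}
  L4 li={m,t,v} lo={m,t,v}
  L5 li={d,m,t} lo={d,m,t,v}

live-out(L2) = ["d", "m", "t"]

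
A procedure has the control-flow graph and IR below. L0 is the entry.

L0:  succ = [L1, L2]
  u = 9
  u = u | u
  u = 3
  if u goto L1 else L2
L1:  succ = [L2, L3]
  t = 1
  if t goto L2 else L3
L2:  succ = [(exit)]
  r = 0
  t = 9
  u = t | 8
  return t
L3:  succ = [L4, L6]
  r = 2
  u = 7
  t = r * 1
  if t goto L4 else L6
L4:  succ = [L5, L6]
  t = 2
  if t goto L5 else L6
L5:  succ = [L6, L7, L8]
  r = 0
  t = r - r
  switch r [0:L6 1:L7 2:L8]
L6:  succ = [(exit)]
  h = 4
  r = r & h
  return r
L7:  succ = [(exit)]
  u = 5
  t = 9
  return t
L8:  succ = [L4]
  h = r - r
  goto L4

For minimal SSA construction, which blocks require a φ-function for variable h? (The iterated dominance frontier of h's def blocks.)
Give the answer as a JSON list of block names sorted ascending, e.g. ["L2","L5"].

idom tree: L1←L0 L2←L0 L3←L1 L4←L3 L5←L4 L6←L3 L7←L5 L8←L5
Dom at joins:
  L2: preds {L0,L1}: {L0} ∩ {L0,L1} = {L0}; idom=L0
  L4: preds {L3,L8}: {L0,L1,L3} ∩ {L0,L1,L3,L4,L5,L8} = {L0,L1,L3}; idom=L3
  L6: preds {L3,L4,L5}: {L0,L1,L3} ∩ {L0,L1,L3,L4} ∩ {L0,L1,L3,L4,L5} = {L0,L1,L3}; idom=L3

Frontier:
  join L2 pred L0: · stop@L0
  join L2 pred L1: L1 stop@L0
  join L4 pred L3: · stop@L3
  join L4 pred L8: L8→L5→L4 stop@L3
  join L6 pred L3: · stop@L3
  join L6 pred L4: L4 stop@L3
  join L6 pred L5: L5→L4 stop@L3
  L0 → ∅
  L1 → {L2}
  L2 → ∅
  L3 → ∅
  L4 → {L4,L6}
  L5 → {L4,L6}
  L6 → ∅
  L7 → ∅
  L8 → {L4}

φ for h: defs {L6,L8}
  DF⁺ = {L4,L6}

Answer: ["L4", "L6"]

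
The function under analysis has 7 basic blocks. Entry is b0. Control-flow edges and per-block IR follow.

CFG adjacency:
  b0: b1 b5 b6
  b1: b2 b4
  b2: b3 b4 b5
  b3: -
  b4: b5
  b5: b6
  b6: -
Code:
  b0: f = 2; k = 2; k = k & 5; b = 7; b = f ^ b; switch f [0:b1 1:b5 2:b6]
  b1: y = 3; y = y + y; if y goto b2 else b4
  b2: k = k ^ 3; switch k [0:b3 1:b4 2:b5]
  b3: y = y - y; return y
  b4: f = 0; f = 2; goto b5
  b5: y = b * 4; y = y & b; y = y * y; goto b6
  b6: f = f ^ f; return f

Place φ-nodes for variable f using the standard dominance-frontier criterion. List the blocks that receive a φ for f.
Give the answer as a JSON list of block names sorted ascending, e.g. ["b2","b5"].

Answer: ["b5", "b6"]

Derivation:
idom tree: b1←b0 b2←b1 b3←b2 b4←b1 b5←b0 b6←b0
Join-block Dom:
  b4: preds {b1,b2}: {b0,b1} ∩ {b0,b1,b2} = {b0,b1}; idom=b1
  b5: preds {b0,b2,b4}: {b0} ∩ {b0,b1,b2} ∩ {b0,b1,b4} = {b0}; idom=b0
  b6: preds {b0,b5}: {b0} ∩ {b0,b5} = {b0}; idom=b0

DF walk-up:
  b4←b1: walk · to b1
  b4←b2: walk b2 to b1
  b5←b0: walk · to b0
  b5←b2: walk b2→b1 to b0
  b5←b4: walk b4→b1 to b0
  b6←b0: walk · to b0
  b6←b5: walk b5 to b0
  b0 → ∅
  b1 → {b5}
  b2 → {b4,b5}
  b3 → ∅
  b4 → {b5}
  b5 → {b6}
  b6 → ∅

φ for f: defs {b0,b4,b6}
  DF⁺ = {b5,b6}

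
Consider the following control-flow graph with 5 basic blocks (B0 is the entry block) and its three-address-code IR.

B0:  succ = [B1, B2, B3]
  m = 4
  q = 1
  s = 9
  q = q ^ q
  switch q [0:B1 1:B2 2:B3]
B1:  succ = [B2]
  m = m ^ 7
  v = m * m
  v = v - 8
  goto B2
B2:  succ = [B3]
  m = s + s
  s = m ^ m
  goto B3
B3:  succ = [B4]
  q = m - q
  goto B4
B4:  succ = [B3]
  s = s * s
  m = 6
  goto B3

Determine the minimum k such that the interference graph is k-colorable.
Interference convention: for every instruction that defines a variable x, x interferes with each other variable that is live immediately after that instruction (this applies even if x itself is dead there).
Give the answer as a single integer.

Answer: 3

Analysis:
Block summaries:
  B0: def={m,q,s} ue=∅
  B1: def={m,v} ue={m}
  B2: def={m,s} ue={s}
  B3: def={q} ue={m,q}
  B4: def={m,s} ue={s}

Backward fixpoint:
  B0 li=∅ lo={m,q,s}
  B1 li={m,q,s} lo={q,s}
  B2 li={q,s} lo={m,q,s}
  B3 li={m,q,s} lo={q,s}
  B4 li={q,s} lo={m,q,s}

Conflict graph:
  m — {q,s}
  q — {m,s,v}
  s — {m,q,v}
  v — {q,s}

Colouring:
  clique {m,q,s} ⇒ need ≥ 3
  3-colouring: c0={q}  c1={s}  c2={m,v}
  χ = 3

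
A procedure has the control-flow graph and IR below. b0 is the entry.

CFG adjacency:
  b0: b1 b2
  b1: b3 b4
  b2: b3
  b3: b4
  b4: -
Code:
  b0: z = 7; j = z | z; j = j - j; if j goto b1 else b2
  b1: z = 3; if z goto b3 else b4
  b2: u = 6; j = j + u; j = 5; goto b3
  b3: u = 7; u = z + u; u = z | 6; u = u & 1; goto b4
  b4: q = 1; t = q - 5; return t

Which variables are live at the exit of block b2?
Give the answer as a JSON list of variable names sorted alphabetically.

Per-block:
  b0 def {j,z} use ∅
  b1 def {z} use ∅
  b2 def {j,u} use {j}
  b3 def {u} use {z}
  b4 def {q,t} use ∅

Liveness:
  live b0: ∅→{j,z}
  live b1: ∅→{z}
  live b2: {j,z}→{z}
  live b3: {z}→∅
  live b4: ∅→∅

live-out(b2) = ["z"]

Answer: ["z"]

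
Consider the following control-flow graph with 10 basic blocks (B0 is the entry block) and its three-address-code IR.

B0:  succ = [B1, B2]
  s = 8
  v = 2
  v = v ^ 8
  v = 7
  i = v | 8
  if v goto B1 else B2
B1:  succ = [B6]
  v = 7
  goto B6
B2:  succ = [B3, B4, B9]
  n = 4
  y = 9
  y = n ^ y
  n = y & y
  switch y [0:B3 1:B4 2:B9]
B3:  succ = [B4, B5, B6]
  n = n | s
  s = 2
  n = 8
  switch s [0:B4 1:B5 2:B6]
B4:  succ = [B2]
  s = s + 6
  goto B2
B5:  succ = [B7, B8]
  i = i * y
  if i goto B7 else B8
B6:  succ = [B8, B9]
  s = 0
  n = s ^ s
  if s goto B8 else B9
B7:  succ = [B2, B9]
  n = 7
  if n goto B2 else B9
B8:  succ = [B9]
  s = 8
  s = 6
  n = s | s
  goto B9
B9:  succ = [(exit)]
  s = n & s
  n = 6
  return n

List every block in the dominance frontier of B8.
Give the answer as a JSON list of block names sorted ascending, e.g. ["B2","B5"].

idom tree: B1←B0 B2←B0 B3←B2 B4←B2 B5←B3 B6←B0 B7←B5 B8←B0 B9←B0
Dom at joins:
  B2: preds {B0,B4,B7}: {B0} ∩ {B0,B2,B4} ∩ {B0,B2,B3,B5,B7} = {B0}; idom=B0
  B4: preds {B2,B3}: {B0,B2} ∩ {B0,B2,B3} = {B0,B2}; idom=B2
  B6: preds {B1,B3}: {B0,B1} ∩ {B0,B2,B3} = {B0}; idom=B0
  B8: preds {B5,B6}: {B0,B2,B3,B5} ∩ {B0,B6} = {B0}; idom=B0
  B9: preds {B2,B6,B7,B8}: {B0,B2} ∩ {B0,B6} ∩ {B0,B2,B3,B5,B7} ∩ {B0,B8} = {B0}; idom=B0

DF derivation:
  join B2 pred B0: · stop@B0
  join B2 pred B4: B4→B2 stop@B0
  join B2 pred B7: B7→B5→B3→B2 stop@B0
  join B4 pred B2: · stop@B2
  join B4 pred B3: B3 stop@B2
  join B6 pred B1: B1 stop@B0
  join B6 pred B3: B3→B2 stop@B0
  join B8 pred B5: B5→B3→B2 stop@B0
  join B8 pred B6: B6 stop@B0
  join B9 pred B2: B2 stop@B0
  join B9 pred B6: B6 stop@B0
  join B9 pred B7: B7→B5→B3→B2 stop@B0
  join B9 pred B8: B8 stop@B0
  B0 → ∅
  B1 → {B6}
  B2 → {B2,B6,B8,B9}
  B3 → {B2,B4,B6,B8,B9}
  B4 → {B2}
  B5 → {B2,B8,B9}
  B6 → {B8,B9}
  B7 → {B2,B9}
  B8 → {B9}
  B9 → ∅

DF(B8) = ["B9"]

Answer: ["B9"]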